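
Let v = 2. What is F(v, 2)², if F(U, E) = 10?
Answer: 100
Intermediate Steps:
F(v, 2)² = 10² = 100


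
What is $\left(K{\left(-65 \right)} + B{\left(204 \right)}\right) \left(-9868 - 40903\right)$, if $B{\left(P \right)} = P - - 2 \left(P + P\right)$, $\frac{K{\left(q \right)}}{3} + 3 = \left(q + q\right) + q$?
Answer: $-21628446$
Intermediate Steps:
$K{\left(q \right)} = -9 + 9 q$ ($K{\left(q \right)} = -9 + 3 \left(\left(q + q\right) + q\right) = -9 + 3 \left(2 q + q\right) = -9 + 3 \cdot 3 q = -9 + 9 q$)
$B{\left(P \right)} = 5 P$ ($B{\left(P \right)} = P - - 2 \cdot 2 P = P - - 4 P = P + 4 P = 5 P$)
$\left(K{\left(-65 \right)} + B{\left(204 \right)}\right) \left(-9868 - 40903\right) = \left(\left(-9 + 9 \left(-65\right)\right) + 5 \cdot 204\right) \left(-9868 - 40903\right) = \left(\left(-9 - 585\right) + 1020\right) \left(-50771\right) = \left(-594 + 1020\right) \left(-50771\right) = 426 \left(-50771\right) = -21628446$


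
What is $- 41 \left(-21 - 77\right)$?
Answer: $4018$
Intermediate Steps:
$- 41 \left(-21 - 77\right) = \left(-41\right) \left(-98\right) = 4018$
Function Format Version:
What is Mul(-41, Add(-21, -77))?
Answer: 4018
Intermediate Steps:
Mul(-41, Add(-21, -77)) = Mul(-41, -98) = 4018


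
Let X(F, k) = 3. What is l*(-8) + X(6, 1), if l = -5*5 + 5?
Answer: 163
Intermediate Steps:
l = -20 (l = -25 + 5 = -20)
l*(-8) + X(6, 1) = -20*(-8) + 3 = 160 + 3 = 163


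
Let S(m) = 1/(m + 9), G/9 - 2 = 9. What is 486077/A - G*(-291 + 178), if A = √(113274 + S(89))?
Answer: 11187 + 3402539*√22201706/11100853 ≈ 12631.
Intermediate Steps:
G = 99 (G = 18 + 9*9 = 18 + 81 = 99)
S(m) = 1/(9 + m)
A = √22201706/14 (A = √(113274 + 1/(9 + 89)) = √(113274 + 1/98) = √(11100853/98) = √22201706/14 ≈ 336.56)
486077/A - G*(-291 + 178) = 486077/((√22201706/14)) - 99*(-291 + 178) = 486077*(7*√22201706/11100853) - 99*(-113) = 3402539*√22201706/11100853 - 1*(-11187) = 3402539*√22201706/11100853 + 11187 = 11187 + 3402539*√22201706/11100853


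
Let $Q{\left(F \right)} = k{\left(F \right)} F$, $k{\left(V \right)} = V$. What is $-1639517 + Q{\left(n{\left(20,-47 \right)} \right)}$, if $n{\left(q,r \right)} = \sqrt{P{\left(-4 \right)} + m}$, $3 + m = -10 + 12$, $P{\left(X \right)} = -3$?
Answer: $-1639521$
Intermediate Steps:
$m = -1$ ($m = -3 + \left(-10 + 12\right) = -3 + 2 = -1$)
$n{\left(q,r \right)} = 2 i$ ($n{\left(q,r \right)} = \sqrt{-3 - 1} = \sqrt{-4} = 2 i$)
$Q{\left(F \right)} = F^{2}$ ($Q{\left(F \right)} = F F = F^{2}$)
$-1639517 + Q{\left(n{\left(20,-47 \right)} \right)} = -1639517 + \left(2 i\right)^{2} = -1639517 - 4 = -1639521$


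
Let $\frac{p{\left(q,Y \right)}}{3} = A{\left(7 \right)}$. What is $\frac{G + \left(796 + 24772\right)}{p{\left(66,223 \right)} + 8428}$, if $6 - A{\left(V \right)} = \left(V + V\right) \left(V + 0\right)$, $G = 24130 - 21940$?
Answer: $\frac{13879}{4076} \approx 3.4051$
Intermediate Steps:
$G = 2190$ ($G = 24130 - 21940 = 2190$)
$A{\left(V \right)} = 6 - 2 V^{2}$ ($A{\left(V \right)} = 6 - \left(V + V\right) \left(V + 0\right) = 6 - 2 V V = 6 - 2 V^{2}$)
$p{\left(q,Y \right)} = -276$ ($p{\left(q,Y \right)} = 3 \left(6 - 2 \cdot 7^{2}\right) = 3 \left(6 - 98\right) = 3 \left(-92\right) = -276$)
$\frac{G + \left(796 + 24772\right)}{p{\left(66,223 \right)} + 8428} = \frac{2190 + \left(796 + 24772\right)}{-276 + 8428} = \frac{2190 + 25568}{8152} = 27758 \cdot \frac{1}{8152} = \frac{13879}{4076}$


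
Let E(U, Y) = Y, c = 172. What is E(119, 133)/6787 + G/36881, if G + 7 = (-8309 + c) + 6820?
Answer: -4080815/250311347 ≈ -0.016303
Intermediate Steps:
G = -1324 (G = -7 + ((-8309 + 172) + 6820) = -7 + (-8137 + 6820) = -7 - 1317 = -1324)
E(119, 133)/6787 + G/36881 = 133/6787 - 1324/36881 = -4080815/250311347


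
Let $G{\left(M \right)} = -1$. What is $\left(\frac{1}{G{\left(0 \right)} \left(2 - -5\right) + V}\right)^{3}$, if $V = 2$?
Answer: $- \frac{1}{125} \approx -0.008$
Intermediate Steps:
$\left(\frac{1}{G{\left(0 \right)} \left(2 - -5\right) + V}\right)^{3} = \left(\frac{1}{- (2 - -5) + 2}\right)^{3} = \left(\frac{1}{- (2 + 5) + 2}\right)^{3} = \left(\frac{1}{\left(-1\right) 7 + 2}\right)^{3} = \left(\frac{1}{-7 + 2}\right)^{3} = \left(\frac{1}{-5}\right)^{3} = \left(- \frac{1}{5}\right)^{3} = - \frac{1}{125}$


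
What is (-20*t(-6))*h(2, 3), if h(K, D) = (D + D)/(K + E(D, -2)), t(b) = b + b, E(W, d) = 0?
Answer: 720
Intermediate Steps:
t(b) = 2*b
h(K, D) = 2*D/K (h(K, D) = (D + D)/(K + 0) = (2*D)/K = 2*D/K)
(-20*t(-6))*h(2, 3) = (-40*(-6))*(2*3/2) = (-20*(-12))*(2*3*(½)) = 240*3 = 720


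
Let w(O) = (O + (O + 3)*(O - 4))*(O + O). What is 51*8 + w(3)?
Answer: 390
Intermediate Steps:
w(O) = 2*O*(O + (-4 + O)*(3 + O)) (w(O) = (O + (3 + O)*(-4 + O))*(2*O) = (O + (-4 + O)*(3 + O))*(2*O) = 2*O*(O + (-4 + O)*(3 + O)))
51*8 + w(3) = 51*8 + 2*3*(-12 + 3²) = 408 + 2*3*(-12 + 9) = 408 + 2*3*(-3) = 408 - 18 = 390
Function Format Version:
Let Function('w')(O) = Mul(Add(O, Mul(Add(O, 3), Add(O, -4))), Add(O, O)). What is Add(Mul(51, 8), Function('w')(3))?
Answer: 390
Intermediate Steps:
Function('w')(O) = Mul(2, O, Add(O, Mul(Add(-4, O), Add(3, O)))) (Function('w')(O) = Mul(Add(O, Mul(Add(3, O), Add(-4, O))), Mul(2, O)) = Mul(Add(O, Mul(Add(-4, O), Add(3, O))), Mul(2, O)) = Mul(2, O, Add(O, Mul(Add(-4, O), Add(3, O)))))
Add(Mul(51, 8), Function('w')(3)) = Add(Mul(51, 8), Mul(2, 3, Add(-12, Pow(3, 2)))) = Add(408, Mul(2, 3, Add(-12, 9))) = Add(408, Mul(2, 3, -3)) = Add(408, -18) = 390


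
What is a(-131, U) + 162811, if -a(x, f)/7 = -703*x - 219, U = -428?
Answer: -480307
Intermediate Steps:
a(x, f) = 1533 + 4921*x (a(x, f) = -7*(-703*x - 219) = -7*(-219 - 703*x) = 1533 + 4921*x)
a(-131, U) + 162811 = (1533 + 4921*(-131)) + 162811 = (1533 - 644651) + 162811 = -643118 + 162811 = -480307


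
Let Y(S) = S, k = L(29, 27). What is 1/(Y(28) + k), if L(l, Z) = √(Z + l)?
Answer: 1/26 - √14/364 ≈ 0.028182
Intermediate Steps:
k = 2*√14 (k = √(27 + 29) = √56 = 2*√14 ≈ 7.4833)
1/(Y(28) + k) = 1/(28 + 2*√14)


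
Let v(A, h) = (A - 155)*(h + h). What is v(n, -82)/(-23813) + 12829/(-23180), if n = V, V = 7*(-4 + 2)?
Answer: -947953857/551985340 ≈ -1.7174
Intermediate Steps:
V = -14 (V = 7*(-2) = -14)
n = -14
v(A, h) = 2*h*(-155 + A) (v(A, h) = (-155 + A)*(2*h) = 2*h*(-155 + A))
v(n, -82)/(-23813) + 12829/(-23180) = (2*(-82)*(-155 - 14))/(-23813) + 12829/(-23180) = (2*(-82)*(-169))*(-1/23813) + 12829*(-1/23180) = 27716*(-1/23813) - 12829/23180 = -27716/23813 - 12829/23180 = -947953857/551985340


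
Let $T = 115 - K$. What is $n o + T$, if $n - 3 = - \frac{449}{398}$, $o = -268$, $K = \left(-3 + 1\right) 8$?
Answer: $- \frac{73761}{199} \approx -370.66$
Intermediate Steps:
$K = -16$ ($K = \left(-2\right) 8 = -16$)
$n = \frac{745}{398}$ ($n = 3 - \frac{449}{398} = \frac{745}{398} \approx 1.8719$)
$T = 131$ ($T = 115 - -16 = 115 + 16 = 131$)
$n o + T = \frac{745}{398} \left(-268\right) + 131 = - \frac{99830}{199} + 131 = - \frac{73761}{199}$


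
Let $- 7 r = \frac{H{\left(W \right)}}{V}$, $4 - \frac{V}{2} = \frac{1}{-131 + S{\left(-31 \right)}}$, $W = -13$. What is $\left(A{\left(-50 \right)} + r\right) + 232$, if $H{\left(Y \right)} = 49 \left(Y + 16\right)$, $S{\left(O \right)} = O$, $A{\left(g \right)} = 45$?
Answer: $\frac{178072}{649} \approx 274.38$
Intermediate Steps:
$H{\left(Y \right)} = 784 + 49 Y$ ($H{\left(Y \right)} = 49 \left(16 + Y\right) = 784 + 49 Y$)
$V = \frac{649}{81}$ ($V = 8 - \frac{2}{-131 - 31} = 8 - \frac{2}{-162} = 8 - - \frac{1}{81} = 8 + \frac{1}{81} = \frac{649}{81} \approx 8.0123$)
$r = - \frac{1701}{649}$ ($r = - \frac{\left(784 + 49 \left(-13\right)\right) \frac{1}{\frac{649}{81}}}{7} = - \frac{\left(784 - 637\right) \frac{81}{649}}{7} = - \frac{147 \cdot \frac{81}{649}}{7} = \left(- \frac{1}{7}\right) \frac{11907}{649} = - \frac{1701}{649} \approx -2.621$)
$\left(A{\left(-50 \right)} + r\right) + 232 = \left(45 - \frac{1701}{649}\right) + 232 = \frac{27504}{649} + 232 = \frac{178072}{649}$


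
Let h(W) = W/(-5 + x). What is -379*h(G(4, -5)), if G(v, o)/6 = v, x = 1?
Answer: 2274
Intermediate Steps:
G(v, o) = 6*v
h(W) = -W/4 (h(W) = W/(-5 + 1) = W/(-4) = -W/4)
-379*h(G(4, -5)) = -(-379)*6*4/4 = -(-379)*24/4 = -379*(-6) = 2274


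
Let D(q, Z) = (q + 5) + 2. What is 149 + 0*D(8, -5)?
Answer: 149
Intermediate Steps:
D(q, Z) = 7 + q (D(q, Z) = (5 + q) + 2 = 7 + q)
149 + 0*D(8, -5) = 149 + 0*(7 + 8) = 149 + 0*15 = 149 + 0 = 149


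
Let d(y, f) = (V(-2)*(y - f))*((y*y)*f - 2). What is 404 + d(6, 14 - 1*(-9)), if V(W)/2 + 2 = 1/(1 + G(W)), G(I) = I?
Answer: 84656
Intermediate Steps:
V(W) = -4 + 2/(1 + W)
d(y, f) = (-2 + f*y²)*(-6*y + 6*f) (d(y, f) = ((2*(-1 - 2*(-2))/(1 - 2))*(y - f))*((y*y)*f - 2) = ((2*(-1 + 4)/(-1))*(y - f))*(y²*f - 2) = ((2*(-1)*3)*(y - f))*(f*y² - 2) = (-6*(y - f))*(-2 + f*y²) = (-6*y + 6*f)*(-2 + f*y²) = (-2 + f*y²)*(-6*y + 6*f))
404 + d(6, 14 - 1*(-9)) = 404 + (-12*(14 - 1*(-9)) + 12*6 - 6*(14 - 1*(-9))*6³ + 6*(14 - 1*(-9))²*6²) = 404 + (-12*(14 + 9) + 72 - 6*(14 + 9)*216 + 6*(14 + 9)²*36) = 404 + (-12*23 + 72 - 6*23*216 + 6*23²*36) = 404 + (-276 + 72 - 29808 + 6*529*36) = 404 + (-276 + 72 - 29808 + 114264) = 404 + 84252 = 84656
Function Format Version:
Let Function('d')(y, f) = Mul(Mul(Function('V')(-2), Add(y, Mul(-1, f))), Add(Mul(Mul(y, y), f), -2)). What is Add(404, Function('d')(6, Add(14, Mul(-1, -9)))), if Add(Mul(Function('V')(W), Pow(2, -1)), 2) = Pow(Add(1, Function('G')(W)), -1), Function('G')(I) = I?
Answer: 84656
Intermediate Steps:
Function('V')(W) = Add(-4, Mul(2, Pow(Add(1, W), -1)))
Function('d')(y, f) = Mul(Add(-2, Mul(f, Pow(y, 2))), Add(Mul(-6, y), Mul(6, f))) (Function('d')(y, f) = Mul(Mul(Mul(2, Pow(Add(1, -2), -1), Add(-1, Mul(-2, -2))), Add(y, Mul(-1, f))), Add(Mul(Mul(y, y), f), -2)) = Mul(Mul(Mul(2, Pow(-1, -1), Add(-1, 4)), Add(y, Mul(-1, f))), Add(Mul(Pow(y, 2), f), -2)) = Mul(Mul(Mul(2, -1, 3), Add(y, Mul(-1, f))), Add(Mul(f, Pow(y, 2)), -2)) = Mul(Mul(-6, Add(y, Mul(-1, f))), Add(-2, Mul(f, Pow(y, 2)))) = Mul(Add(Mul(-6, y), Mul(6, f)), Add(-2, Mul(f, Pow(y, 2)))) = Mul(Add(-2, Mul(f, Pow(y, 2))), Add(Mul(-6, y), Mul(6, f))))
Add(404, Function('d')(6, Add(14, Mul(-1, -9)))) = Add(404, Add(Mul(-12, Add(14, Mul(-1, -9))), Mul(12, 6), Mul(-6, Add(14, Mul(-1, -9)), Pow(6, 3)), Mul(6, Pow(Add(14, Mul(-1, -9)), 2), Pow(6, 2)))) = Add(404, Add(Mul(-12, Add(14, 9)), 72, Mul(-6, Add(14, 9), 216), Mul(6, Pow(Add(14, 9), 2), 36))) = Add(404, Add(Mul(-12, 23), 72, Mul(-6, 23, 216), Mul(6, Pow(23, 2), 36))) = Add(404, Add(-276, 72, -29808, Mul(6, 529, 36))) = Add(404, Add(-276, 72, -29808, 114264)) = Add(404, 84252) = 84656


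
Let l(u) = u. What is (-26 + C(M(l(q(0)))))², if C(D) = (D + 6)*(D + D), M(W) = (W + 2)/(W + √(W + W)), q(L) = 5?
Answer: 2609216/2025 - 695296*√10/2025 ≈ 202.71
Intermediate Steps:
M(W) = (2 + W)/(W + √2*√W) (M(W) = (2 + W)/(W + √(2*W)) = (2 + W)/(W + √2*√W))
C(D) = 2*D*(6 + D) (C(D) = (6 + D)*(2*D) = 2*D*(6 + D))
(-26 + C(M(l(q(0)))))² = (-26 + 2*((2 + 5)/(5 + √2*√5))*(6 + (2 + 5)/(5 + √2*√5)))² = (-26 + 2*(7/(5 + √10))*(6 + 7/(5 + √10)))² = (-26 + 14*(6 + 7/(5 + √10))/(5 + √10))²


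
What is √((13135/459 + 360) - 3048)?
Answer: I*√62253507/153 ≈ 51.569*I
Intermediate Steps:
√((13135/459 + 360) - 3048) = √(178375/459 - 3048) = √(-1220657/459) = I*√62253507/153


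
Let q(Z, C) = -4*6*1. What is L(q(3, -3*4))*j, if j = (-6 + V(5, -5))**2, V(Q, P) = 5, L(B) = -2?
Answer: -2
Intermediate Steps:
q(Z, C) = -24 (q(Z, C) = -24*1 = -24)
j = 1 (j = (-6 + 5)**2 = (-1)**2 = 1)
L(q(3, -3*4))*j = -2*1 = -2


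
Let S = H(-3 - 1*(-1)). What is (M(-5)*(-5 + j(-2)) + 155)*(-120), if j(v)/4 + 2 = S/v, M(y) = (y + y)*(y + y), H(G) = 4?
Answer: 233400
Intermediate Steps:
M(y) = 4*y² (M(y) = (2*y)*(2*y) = 4*y²)
S = 4
j(v) = -8 + 16/v (j(v) = -8 + 4*(4/v) = -8 + 16/v)
(M(-5)*(-5 + j(-2)) + 155)*(-120) = ((4*(-5)²)*(-5 + (-8 + 16/(-2))) + 155)*(-120) = ((4*25)*(-5 + (-8 + 16*(-½))) + 155)*(-120) = (100*(-5 + (-8 - 8)) + 155)*(-120) = (100*(-5 - 16) + 155)*(-120) = (100*(-21) + 155)*(-120) = (-2100 + 155)*(-120) = -1945*(-120) = 233400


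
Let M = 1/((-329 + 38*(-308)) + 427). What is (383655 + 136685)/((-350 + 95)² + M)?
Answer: 6039066040/754680149 ≈ 8.0022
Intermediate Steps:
M = -1/11606 (M = 1/((-329 - 11704) + 427) = 1/(-12033 + 427) = 1/(-11606) = -1/11606 ≈ -8.6162e-5)
(383655 + 136685)/((-350 + 95)² + M) = (383655 + 136685)/((-350 + 95)² - 1/11606) = 520340/((-255)² - 1/11606) = 520340/(65025 - 1/11606) = 520340/(754680149/11606) = 520340*(11606/754680149) = 6039066040/754680149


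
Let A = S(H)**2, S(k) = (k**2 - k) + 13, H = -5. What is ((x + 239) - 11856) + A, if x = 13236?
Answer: 3468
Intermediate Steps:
S(k) = 13 + k**2 - k
A = 1849 (A = (13 + (-5)**2 - 1*(-5))**2 = (13 + 25 + 5)**2 = 43**2 = 1849)
((x + 239) - 11856) + A = ((13236 + 239) - 11856) + 1849 = (13475 - 11856) + 1849 = 1619 + 1849 = 3468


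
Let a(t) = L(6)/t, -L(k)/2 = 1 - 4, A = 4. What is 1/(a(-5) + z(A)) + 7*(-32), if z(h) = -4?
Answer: -5829/26 ≈ -224.19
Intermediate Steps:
L(k) = 6 (L(k) = -2*(1 - 4) = -2*(-3) = 6)
a(t) = 6/t
1/(a(-5) + z(A)) + 7*(-32) = 1/(6/(-5) - 4) + 7*(-32) = 1/(6*(-1/5) - 4) - 224 = 1/(-6/5 - 4) - 224 = 1/(-26/5) - 224 = -5/26 - 224 = -5829/26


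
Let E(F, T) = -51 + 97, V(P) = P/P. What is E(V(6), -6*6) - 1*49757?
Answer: -49711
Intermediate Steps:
V(P) = 1
E(F, T) = 46
E(V(6), -6*6) - 1*49757 = 46 - 1*49757 = 46 - 49757 = -49711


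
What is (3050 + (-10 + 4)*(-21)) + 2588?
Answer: 5764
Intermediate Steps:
(3050 + (-10 + 4)*(-21)) + 2588 = (3050 - 6*(-21)) + 2588 = (3050 + 126) + 2588 = 3176 + 2588 = 5764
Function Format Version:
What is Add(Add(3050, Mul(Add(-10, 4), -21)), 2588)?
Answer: 5764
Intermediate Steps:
Add(Add(3050, Mul(Add(-10, 4), -21)), 2588) = Add(Add(3050, Mul(-6, -21)), 2588) = Add(Add(3050, 126), 2588) = Add(3176, 2588) = 5764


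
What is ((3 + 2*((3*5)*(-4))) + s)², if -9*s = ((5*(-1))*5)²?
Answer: 2815684/81 ≈ 34762.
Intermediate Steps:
s = -625/9 (s = -((5*(-1))*5)²/9 = -(-5*5)²/9 = -⅑*(-25)² = -⅑*625 = -625/9 ≈ -69.444)
((3 + 2*((3*5)*(-4))) + s)² = ((3 + 2*((3*5)*(-4))) - 625/9)² = ((3 + 2*(15*(-4))) - 625/9)² = ((3 + 2*(-60)) - 625/9)² = ((3 - 120) - 625/9)² = (-117 - 625/9)² = (-1678/9)² = 2815684/81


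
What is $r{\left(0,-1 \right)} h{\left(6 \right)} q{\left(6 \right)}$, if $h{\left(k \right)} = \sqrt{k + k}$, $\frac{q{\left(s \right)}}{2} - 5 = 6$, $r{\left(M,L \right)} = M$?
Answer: $0$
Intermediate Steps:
$q{\left(s \right)} = 22$ ($q{\left(s \right)} = 10 + 2 \cdot 6 = 10 + 12 = 22$)
$h{\left(k \right)} = \sqrt{2} \sqrt{k}$ ($h{\left(k \right)} = \sqrt{2 k} = \sqrt{2} \sqrt{k}$)
$r{\left(0,-1 \right)} h{\left(6 \right)} q{\left(6 \right)} = 0 \sqrt{2} \sqrt{6} \cdot 22 = 0 \cdot 2 \sqrt{3} \cdot 22 = 0 \cdot 22 = 0$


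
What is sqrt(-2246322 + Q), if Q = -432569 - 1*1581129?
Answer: 2*I*sqrt(1065005) ≈ 2064.0*I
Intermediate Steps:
Q = -2013698 (Q = -432569 - 1581129 = -2013698)
sqrt(-2246322 + Q) = sqrt(-2246322 - 2013698) = sqrt(-4260020) = 2*I*sqrt(1065005)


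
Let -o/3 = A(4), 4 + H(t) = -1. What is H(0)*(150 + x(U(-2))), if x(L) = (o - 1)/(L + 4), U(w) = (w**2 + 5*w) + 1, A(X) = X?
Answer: -815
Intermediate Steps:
H(t) = -5 (H(t) = -4 - 1 = -5)
o = -12 (o = -3*4 = -12)
U(w) = 1 + w**2 + 5*w
x(L) = -13/(4 + L) (x(L) = (-12 - 1)/(L + 4) = -13/(4 + L))
H(0)*(150 + x(U(-2))) = -5*(150 - 13/(4 + (1 + (-2)**2 + 5*(-2)))) = -5*(150 - 13/(4 + (1 + 4 - 10))) = -5*(150 - 13/(4 - 5)) = -5*(150 - 13/(-1)) = -5*(150 - 13*(-1)) = -5*(150 + 13) = -5*163 = -815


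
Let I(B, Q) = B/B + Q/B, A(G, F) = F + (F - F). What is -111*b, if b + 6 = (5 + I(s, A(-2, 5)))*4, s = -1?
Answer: 222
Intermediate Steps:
A(G, F) = F (A(G, F) = F + 0 = F)
I(B, Q) = 1 + Q/B
b = -2 (b = -6 + (5 + (-1 + 5)/(-1))*4 = -6 + (5 - 1*4)*4 = -6 + (5 - 4)*4 = -6 + 1*4 = -6 + 4 = -2)
-111*b = -111*(-2) = 222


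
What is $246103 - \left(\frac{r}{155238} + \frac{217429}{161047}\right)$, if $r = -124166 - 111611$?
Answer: $\frac{6152730370952575}{25000614186} \approx 2.461 \cdot 10^{5}$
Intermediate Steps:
$r = -235777$
$246103 - \left(\frac{r}{155238} + \frac{217429}{161047}\right) = 246103 - \left(- \frac{235777}{155238} + \frac{217429}{161047}\right) = 246103 - - \frac{4217935417}{25000614186} = 246103 + \frac{4217935417}{25000614186} = \frac{6152730370952575}{25000614186}$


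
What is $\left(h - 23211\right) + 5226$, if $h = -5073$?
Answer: $-23058$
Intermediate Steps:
$\left(h - 23211\right) + 5226 = \left(-5073 - 23211\right) + 5226 = -28284 + 5226 = -23058$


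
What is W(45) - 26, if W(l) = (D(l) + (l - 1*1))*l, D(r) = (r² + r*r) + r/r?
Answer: 184249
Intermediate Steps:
D(r) = 1 + 2*r² (D(r) = (r² + r²) + 1 = 2*r² + 1 = 1 + 2*r²)
W(l) = l*(l + 2*l²) (W(l) = ((1 + 2*l²) + (l - 1*1))*l = ((1 + 2*l²) + (l - 1))*l = ((1 + 2*l²) + (-1 + l))*l = (l + 2*l²)*l = l*(l + 2*l²))
W(45) - 26 = 45²*(1 + 2*45) - 26 = 2025*(1 + 90) - 26 = 2025*91 - 26 = 184275 - 26 = 184249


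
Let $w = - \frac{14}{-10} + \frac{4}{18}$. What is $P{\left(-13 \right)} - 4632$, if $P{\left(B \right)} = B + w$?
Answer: $- \frac{208952}{45} \approx -4643.4$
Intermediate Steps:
$w = \frac{73}{45}$ ($w = \left(-14\right) \left(- \frac{1}{10}\right) + 4 \cdot \frac{1}{18} = \frac{7}{5} + \frac{2}{9} = \frac{73}{45} \approx 1.6222$)
$P{\left(B \right)} = \frac{73}{45} + B$ ($P{\left(B \right)} = B + \frac{73}{45} = \frac{73}{45} + B$)
$P{\left(-13 \right)} - 4632 = \left(\frac{73}{45} - 13\right) - 4632 = - \frac{512}{45} - 4632 = - \frac{208952}{45}$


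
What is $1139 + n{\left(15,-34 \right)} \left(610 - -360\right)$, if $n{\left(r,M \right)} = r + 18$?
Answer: $33149$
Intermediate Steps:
$n{\left(r,M \right)} = 18 + r$
$1139 + n{\left(15,-34 \right)} \left(610 - -360\right) = 1139 + \left(18 + 15\right) \left(610 - -360\right) = 1139 + 33 \left(610 + 360\right) = 1139 + 33 \cdot 970 = 1139 + 32010 = 33149$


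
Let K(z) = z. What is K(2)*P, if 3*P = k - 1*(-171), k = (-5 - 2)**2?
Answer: 440/3 ≈ 146.67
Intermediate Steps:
k = 49 (k = (-7)**2 = 49)
P = 220/3 (P = (49 - 1*(-171))/3 = (49 + 171)/3 = (1/3)*220 = 220/3 ≈ 73.333)
K(2)*P = 2*(220/3) = 440/3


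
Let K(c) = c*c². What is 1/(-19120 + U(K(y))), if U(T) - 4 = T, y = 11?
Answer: -1/17785 ≈ -5.6227e-5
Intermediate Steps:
K(c) = c³
U(T) = 4 + T
1/(-19120 + U(K(y))) = 1/(-19120 + (4 + 11³)) = 1/(-19120 + (4 + 1331)) = 1/(-19120 + 1335) = 1/(-17785) = -1/17785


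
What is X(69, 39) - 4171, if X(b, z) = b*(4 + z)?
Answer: -1204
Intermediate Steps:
X(69, 39) - 4171 = 69*(4 + 39) - 4171 = 69*43 - 4171 = 2967 - 4171 = -1204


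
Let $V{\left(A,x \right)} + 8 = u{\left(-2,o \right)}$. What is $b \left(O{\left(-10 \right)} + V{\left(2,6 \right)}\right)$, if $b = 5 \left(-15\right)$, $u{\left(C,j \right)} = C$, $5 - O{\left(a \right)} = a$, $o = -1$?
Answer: $-375$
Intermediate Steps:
$O{\left(a \right)} = 5 - a$
$V{\left(A,x \right)} = -10$ ($V{\left(A,x \right)} = -8 - 2 = -10$)
$b = -75$
$b \left(O{\left(-10 \right)} + V{\left(2,6 \right)}\right) = - 75 \left(\left(5 - -10\right) - 10\right) = - 75 \left(\left(5 + 10\right) - 10\right) = - 75 \left(15 - 10\right) = \left(-75\right) 5 = -375$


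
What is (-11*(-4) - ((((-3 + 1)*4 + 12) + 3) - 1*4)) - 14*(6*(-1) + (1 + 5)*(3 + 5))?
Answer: -547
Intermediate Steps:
(-11*(-4) - ((((-3 + 1)*4 + 12) + 3) - 1*4)) - 14*(6*(-1) + (1 + 5)*(3 + 5)) = (44 - (((-2*4 + 12) + 3) - 4)) - 14*(-6 + 6*8) = (44 - (((-8 + 12) + 3) - 4)) - 14*(-6 + 48) = (44 - ((4 + 3) - 4)) - 14*42 = (44 - (7 - 4)) - 588 = (44 - 1*3) - 588 = (44 - 3) - 588 = 41 - 588 = -547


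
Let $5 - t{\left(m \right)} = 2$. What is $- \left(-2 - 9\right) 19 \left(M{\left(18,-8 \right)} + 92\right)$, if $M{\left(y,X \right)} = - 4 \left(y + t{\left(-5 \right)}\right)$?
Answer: $1672$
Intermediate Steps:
$t{\left(m \right)} = 3$ ($t{\left(m \right)} = 5 - 2 = 3$)
$M{\left(y,X \right)} = -12 - 4 y$ ($M{\left(y,X \right)} = - 4 \left(y + 3\right) = - 4 \left(3 + y\right) = -12 - 4 y$)
$- \left(-2 - 9\right) 19 \left(M{\left(18,-8 \right)} + 92\right) = - \left(-2 - 9\right) 19 \left(\left(-12 - 72\right) + 92\right) = - \left(-11\right) 19 \left(\left(-12 - 72\right) + 92\right) = \left(-1\right) \left(-209\right) \left(-84 + 92\right) = 209 \cdot 8 = 1672$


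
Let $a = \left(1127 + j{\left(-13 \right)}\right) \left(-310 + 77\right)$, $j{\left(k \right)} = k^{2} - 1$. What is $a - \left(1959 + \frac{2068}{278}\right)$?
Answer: $- \frac{42214500}{139} \approx -3.037 \cdot 10^{5}$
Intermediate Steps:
$j{\left(k \right)} = -1 + k^{2}$
$a = -301735$ ($a = \left(1127 - \left(1 - \left(-13\right)^{2}\right)\right) \left(-310 + 77\right) = \left(1127 + \left(-1 + 169\right)\right) \left(-233\right) = \left(1127 + 168\right) \left(-233\right) = 1295 \left(-233\right) = -301735$)
$a - \left(1959 + \frac{2068}{278}\right) = -301735 - \left(1959 + \frac{2068}{278}\right) = -301735 - \frac{273335}{139} = - \frac{42214500}{139}$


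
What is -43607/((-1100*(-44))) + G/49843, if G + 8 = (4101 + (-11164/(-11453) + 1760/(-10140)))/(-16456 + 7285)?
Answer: -8905178530161838357/9882119402366468400 ≈ -0.90114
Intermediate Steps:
G = -34603203691/4096383057 (G = -8 + (4101 + (-11164/(-11453) + 1760/(-10140)))/(-16456 + 7285) = -8 + (4101 + (-11164*(-1/11453) + 1760*(-1/10140)))/(-9171) = -8 + (4101 + (11164/11453 - 88/507))*(-1/9171) = -8 + (4101 + 357868/446667)*(-1/9171) = -8 + (1832139235/446667)*(-1/9171) = -8 - 1832139235/4096383057 = -34603203691/4096383057 ≈ -8.4473)
-43607/((-1100*(-44))) + G/49843 = -43607/((-1100*(-44))) - 34603203691/4096383057/49843 = -43607/48400 - 34603203691/4096383057*1/49843 = -43607*1/48400 - 34603203691/204176020710051 = -43607/48400 - 34603203691/204176020710051 = -8905178530161838357/9882119402366468400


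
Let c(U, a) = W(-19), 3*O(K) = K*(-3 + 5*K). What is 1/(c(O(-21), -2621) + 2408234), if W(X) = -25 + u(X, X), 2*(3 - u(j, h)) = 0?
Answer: 1/2408212 ≈ 4.1525e-7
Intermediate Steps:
u(j, h) = 3 (u(j, h) = 3 - ½*0 = 3 + 0 = 3)
O(K) = K*(-3 + 5*K)/3 (O(K) = (K*(-3 + 5*K))/3 = K*(-3 + 5*K)/3)
W(X) = -22 (W(X) = -25 + 3 = -22)
c(U, a) = -22
1/(c(O(-21), -2621) + 2408234) = 1/(-22 + 2408234) = 1/2408212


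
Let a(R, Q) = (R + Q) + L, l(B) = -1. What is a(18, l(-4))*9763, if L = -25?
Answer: -78104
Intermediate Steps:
a(R, Q) = -25 + Q + R (a(R, Q) = (R + Q) - 25 = (Q + R) - 25 = -25 + Q + R)
a(18, l(-4))*9763 = (-25 - 1 + 18)*9763 = -8*9763 = -78104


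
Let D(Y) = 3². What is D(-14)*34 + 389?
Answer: 695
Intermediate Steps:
D(Y) = 9
D(-14)*34 + 389 = 9*34 + 389 = 306 + 389 = 695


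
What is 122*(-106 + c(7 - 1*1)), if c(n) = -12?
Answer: -14396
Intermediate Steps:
122*(-106 + c(7 - 1*1)) = 122*(-106 - 12) = 122*(-118) = -14396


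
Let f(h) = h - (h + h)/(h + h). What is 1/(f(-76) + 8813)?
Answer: 1/8736 ≈ 0.00011447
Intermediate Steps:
f(h) = -1 + h (f(h) = h - 2*h/(2*h) = h - 2*h*1/(2*h) = h - 1*1 = h - 1 = -1 + h)
1/(f(-76) + 8813) = 1/((-1 - 76) + 8813) = 1/(-77 + 8813) = 1/8736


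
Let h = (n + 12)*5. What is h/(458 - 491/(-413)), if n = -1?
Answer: 4543/37929 ≈ 0.11978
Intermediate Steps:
h = 55 (h = (-1 + 12)*5 = 11*5 = 55)
h/(458 - 491/(-413)) = 55/(458 - 491/(-413)) = 55/(458 - 491*(-1/413)) = 55/(458 + 491/413) = 55/(189645/413) = 55*(413/189645) = 4543/37929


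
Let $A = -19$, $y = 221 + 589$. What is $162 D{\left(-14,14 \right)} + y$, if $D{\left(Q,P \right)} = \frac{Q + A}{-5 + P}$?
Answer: $216$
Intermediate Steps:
$y = 810$
$D{\left(Q,P \right)} = \frac{-19 + Q}{-5 + P}$ ($D{\left(Q,P \right)} = \frac{Q - 19}{-5 + P} = \frac{-19 + Q}{-5 + P}$)
$162 D{\left(-14,14 \right)} + y = 162 \frac{-19 - 14}{-5 + 14} + 810 = 162 \cdot \frac{1}{9} \left(-33\right) + 810 = 162 \left(- \frac{11}{3}\right) + 810 = -594 + 810 = 216$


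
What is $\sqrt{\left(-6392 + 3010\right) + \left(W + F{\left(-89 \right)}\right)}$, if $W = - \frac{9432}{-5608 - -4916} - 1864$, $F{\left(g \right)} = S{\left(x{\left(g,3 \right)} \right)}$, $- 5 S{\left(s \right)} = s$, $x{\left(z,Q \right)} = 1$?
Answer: $\frac{i \sqrt{3915139645}}{865} \approx 72.337 i$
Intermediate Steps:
$S{\left(s \right)} = - \frac{s}{5}$
$F{\left(g \right)} = - \frac{1}{5}$ ($F{\left(g \right)} = \left(- \frac{1}{5}\right) 1 = - \frac{1}{5}$)
$W = - \frac{320114}{173}$ ($W = - \frac{9432}{-5608 + 4916} - 1864 = - \frac{9432}{-692} - 1864 = \left(-9432\right) \left(- \frac{1}{692}\right) - 1864 = \frac{2358}{173} - 1864 = - \frac{320114}{173} \approx -1850.4$)
$\sqrt{\left(-6392 + 3010\right) + \left(W + F{\left(-89 \right)}\right)} = \sqrt{\left(-6392 + 3010\right) - \frac{1600743}{865}} = \sqrt{-3382 - \frac{1600743}{865}} = \sqrt{- \frac{4526173}{865}} = \frac{i \sqrt{3915139645}}{865}$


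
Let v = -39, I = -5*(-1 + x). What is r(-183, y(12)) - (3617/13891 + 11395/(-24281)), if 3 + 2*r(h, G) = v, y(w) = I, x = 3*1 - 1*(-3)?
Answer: -7012571223/337287371 ≈ -20.791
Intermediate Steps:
x = 6 (x = 3 + 3 = 6)
I = -25 (I = -5*(-1 + 6) = -5*5 = -1*25 = -25)
y(w) = -25
r(h, G) = -21 (r(h, G) = -3/2 + (½)*(-39) = -3/2 - 39/2 = -21)
r(-183, y(12)) - (3617/13891 + 11395/(-24281)) = -21 - (3617/13891 + 11395/(-24281)) = -21 - (3617*(1/13891) + 11395*(-1/24281)) = -21 - (3617/13891 - 11395/24281) = -21 - 1*(-70463568/337287371) = -21 + 70463568/337287371 = -7012571223/337287371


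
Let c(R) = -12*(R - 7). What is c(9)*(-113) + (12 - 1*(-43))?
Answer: 2767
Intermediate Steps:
c(R) = 84 - 12*R (c(R) = -12*(-7 + R) = 84 - 12*R)
c(9)*(-113) + (12 - 1*(-43)) = (84 - 12*9)*(-113) + (12 - 1*(-43)) = (84 - 108)*(-113) + (12 + 43) = -24*(-113) + 55 = 2712 + 55 = 2767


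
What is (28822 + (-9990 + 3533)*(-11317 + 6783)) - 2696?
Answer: 29302164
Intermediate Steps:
(28822 + (-9990 + 3533)*(-11317 + 6783)) - 2696 = (28822 - 6457*(-4534)) - 2696 = (28822 + 29276038) - 2696 = 29304860 - 2696 = 29302164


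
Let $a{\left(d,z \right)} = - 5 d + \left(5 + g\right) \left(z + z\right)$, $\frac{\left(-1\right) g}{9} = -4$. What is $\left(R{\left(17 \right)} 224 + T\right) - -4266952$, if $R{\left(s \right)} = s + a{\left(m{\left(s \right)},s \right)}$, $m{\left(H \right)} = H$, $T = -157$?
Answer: $4563819$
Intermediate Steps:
$g = 36$ ($g = \left(-9\right) \left(-4\right) = 36$)
$a{\left(d,z \right)} = - 5 d + 82 z$ ($a{\left(d,z \right)} = - 5 d + \left(5 + 36\right) \left(z + z\right) = - 5 d + 41 \cdot 2 z = - 5 d + 82 z$)
$R{\left(s \right)} = 78 s$ ($R{\left(s \right)} = s + \left(- 5 s + 82 s\right) = s + 77 s = 78 s$)
$\left(R{\left(17 \right)} 224 + T\right) - -4266952 = \left(78 \cdot 17 \cdot 224 - 157\right) - -4266952 = \left(1326 \cdot 224 - 157\right) + 4266952 = \left(297024 - 157\right) + 4266952 = 296867 + 4266952 = 4563819$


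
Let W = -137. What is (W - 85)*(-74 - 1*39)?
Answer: 25086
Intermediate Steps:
(W - 85)*(-74 - 1*39) = (-137 - 85)*(-74 - 1*39) = -222*(-74 - 39) = -222*(-113) = 25086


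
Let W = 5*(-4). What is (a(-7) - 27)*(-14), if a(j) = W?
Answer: 658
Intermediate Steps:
W = -20
a(j) = -20
(a(-7) - 27)*(-14) = (-20 - 27)*(-14) = -47*(-14) = 658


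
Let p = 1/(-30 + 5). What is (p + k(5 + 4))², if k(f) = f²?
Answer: 4096576/625 ≈ 6554.5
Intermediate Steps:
p = -1/25 (p = 1/(-25) = -1/25 ≈ -0.040000)
(p + k(5 + 4))² = (-1/25 + (5 + 4)²)² = (-1/25 + 9²)² = (-1/25 + 81)² = (2024/25)² = 4096576/625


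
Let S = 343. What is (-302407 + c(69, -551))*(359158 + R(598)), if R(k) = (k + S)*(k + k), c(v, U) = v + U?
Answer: -449667192066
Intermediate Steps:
c(v, U) = U + v
R(k) = 2*k*(343 + k) (R(k) = (k + 343)*(k + k) = (343 + k)*(2*k) = 2*k*(343 + k))
(-302407 + c(69, -551))*(359158 + R(598)) = (-302407 + (-551 + 69))*(359158 + 2*598*(343 + 598)) = (-302407 - 482)*(359158 + 2*598*941) = -302889*(359158 + 1125436) = -302889*1484594 = -449667192066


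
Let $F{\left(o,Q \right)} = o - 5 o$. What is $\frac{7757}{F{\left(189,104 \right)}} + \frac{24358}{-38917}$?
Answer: $- \frac{320293817}{29421252} \approx -10.886$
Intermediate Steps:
$F{\left(o,Q \right)} = - 4 o$
$\frac{7757}{F{\left(189,104 \right)}} + \frac{24358}{-38917} = \frac{7757}{\left(-4\right) 189} + \frac{24358}{-38917} = \frac{7757}{-756} + 24358 \left(- \frac{1}{38917}\right) = 7757 \left(- \frac{1}{756}\right) - \frac{24358}{38917} = - \frac{7757}{756} - \frac{24358}{38917} = - \frac{320293817}{29421252}$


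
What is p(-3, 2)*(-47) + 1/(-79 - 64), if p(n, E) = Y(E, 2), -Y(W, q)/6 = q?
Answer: 80651/143 ≈ 563.99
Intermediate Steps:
Y(W, q) = -6*q
p(n, E) = -12 (p(n, E) = -6*2 = -12)
p(-3, 2)*(-47) + 1/(-79 - 64) = -12*(-47) + 1/(-79 - 64) = 564 + 1/(-143) = 564 - 1/143 = 80651/143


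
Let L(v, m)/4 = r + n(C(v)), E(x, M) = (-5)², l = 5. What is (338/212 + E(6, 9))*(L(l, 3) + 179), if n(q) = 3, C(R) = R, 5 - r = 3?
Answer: 560981/106 ≈ 5292.3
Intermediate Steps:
r = 2 (r = 5 - 1*3 = 5 - 3 = 2)
E(x, M) = 25
L(v, m) = 20 (L(v, m) = 4*(2 + 3) = 4*5 = 20)
(338/212 + E(6, 9))*(L(l, 3) + 179) = (338/212 + 25)*(20 + 179) = (338*(1/212) + 25)*199 = (169/106 + 25)*199 = (2819/106)*199 = 560981/106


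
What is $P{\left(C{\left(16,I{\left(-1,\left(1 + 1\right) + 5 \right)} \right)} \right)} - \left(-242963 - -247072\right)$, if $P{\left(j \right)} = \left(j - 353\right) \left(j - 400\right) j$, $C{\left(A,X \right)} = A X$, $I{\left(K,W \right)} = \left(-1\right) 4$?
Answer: $-12387341$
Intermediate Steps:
$I{\left(K,W \right)} = -4$
$P{\left(j \right)} = j \left(-400 + j\right) \left(-353 + j\right)$ ($P{\left(j \right)} = \left(-353 + j\right) \left(-400 + j\right) j = \left(-400 + j\right) \left(-353 + j\right) j = j \left(-400 + j\right) \left(-353 + j\right)$)
$P{\left(C{\left(16,I{\left(-1,\left(1 + 1\right) + 5 \right)} \right)} \right)} - \left(-242963 - -247072\right) = 16 \left(-4\right) \left(141200 + \left(16 \left(-4\right)\right)^{2} - 753 \cdot 16 \left(-4\right)\right) - \left(-242963 - -247072\right) = - 64 \left(141200 + \left(-64\right)^{2} - -48192\right) - \left(-242963 + 247072\right) = - 64 \left(141200 + 4096 + 48192\right) - 4109 = \left(-64\right) 193488 - 4109 = -12383232 - 4109 = -12387341$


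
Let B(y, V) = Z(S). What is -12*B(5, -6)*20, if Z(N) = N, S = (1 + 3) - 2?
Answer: -480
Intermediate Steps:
S = 2 (S = 4 - 2 = 2)
B(y, V) = 2
-12*B(5, -6)*20 = -12*2*20 = -24*20 = -480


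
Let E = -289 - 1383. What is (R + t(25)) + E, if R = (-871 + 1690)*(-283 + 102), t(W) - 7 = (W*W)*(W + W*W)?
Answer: 256346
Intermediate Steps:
E = -1672
t(W) = 7 + W²*(W + W²) (t(W) = 7 + (W*W)*(W + W*W) = 7 + W²*(W + W²))
R = -148239 (R = 819*(-181) = -148239)
(R + t(25)) + E = (-148239 + (7 + 25³ + 25⁴)) - 1672 = (-148239 + (7 + 15625 + 390625)) - 1672 = (-148239 + 406257) - 1672 = 258018 - 1672 = 256346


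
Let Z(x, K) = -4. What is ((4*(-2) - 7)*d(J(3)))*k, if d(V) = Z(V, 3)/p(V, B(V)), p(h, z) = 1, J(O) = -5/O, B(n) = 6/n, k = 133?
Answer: 7980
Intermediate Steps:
d(V) = -4 (d(V) = -4/1 = -4*1 = -4)
((4*(-2) - 7)*d(J(3)))*k = ((4*(-2) - 7)*(-4))*133 = ((-8 - 7)*(-4))*133 = -15*(-4)*133 = 60*133 = 7980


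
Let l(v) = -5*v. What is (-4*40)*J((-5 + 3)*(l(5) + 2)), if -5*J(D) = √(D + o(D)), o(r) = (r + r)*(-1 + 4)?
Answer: 32*√322 ≈ 574.22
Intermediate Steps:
o(r) = 6*r (o(r) = (2*r)*3 = 6*r)
J(D) = -√7*√D/5 (J(D) = -√(D + 6*D)/5 = -√7*√D/5)
(-4*40)*J((-5 + 3)*(l(5) + 2)) = (-4*40)*(-√7*√((-5 + 3)*(-5*5 + 2))/5) = -(-32)*√7*√(-2*(-25 + 2)) = -(-32)*√7*√(-2*(-23)) = -(-32)*√7*√46 = -(-32)*√322 = 32*√322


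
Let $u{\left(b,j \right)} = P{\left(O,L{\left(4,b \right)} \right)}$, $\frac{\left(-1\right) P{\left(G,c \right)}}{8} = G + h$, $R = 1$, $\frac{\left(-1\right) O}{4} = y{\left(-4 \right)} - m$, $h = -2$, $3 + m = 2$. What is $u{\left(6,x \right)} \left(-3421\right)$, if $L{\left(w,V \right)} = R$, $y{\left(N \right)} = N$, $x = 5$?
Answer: $273680$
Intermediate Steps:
$m = -1$ ($m = -3 + 2 = -1$)
$O = 12$ ($O = - 4 \left(-4 - -1\right) = - 4 \left(-4 + 1\right) = \left(-4\right) \left(-3\right) = 12$)
$L{\left(w,V \right)} = 1$
$P{\left(G,c \right)} = 16 - 8 G$ ($P{\left(G,c \right)} = - 8 \left(G - 2\right) = - 8 \left(-2 + G\right) = 16 - 8 G$)
$u{\left(b,j \right)} = -80$ ($u{\left(b,j \right)} = 16 - 96 = -80$)
$u{\left(6,x \right)} \left(-3421\right) = \left(-80\right) \left(-3421\right) = 273680$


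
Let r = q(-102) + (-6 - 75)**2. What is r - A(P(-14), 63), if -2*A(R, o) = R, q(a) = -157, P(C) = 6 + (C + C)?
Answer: 6393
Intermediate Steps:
P(C) = 6 + 2*C
r = 6404 (r = -157 + (-6 - 75)**2 = -157 + (-81)**2 = -157 + 6561 = 6404)
A(R, o) = -R/2
r - A(P(-14), 63) = 6404 - (-1)*(6 + 2*(-14))/2 = 6404 - (-1)*(6 - 28)/2 = 6404 - (-1)*(-22)/2 = 6404 - 1*11 = 6404 - 11 = 6393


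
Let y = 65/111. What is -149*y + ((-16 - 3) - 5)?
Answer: -12349/111 ≈ -111.25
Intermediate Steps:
y = 65/111 (y = 65*(1/111) = 65/111 ≈ 0.58559)
-149*y + ((-16 - 3) - 5) = -149*65/111 + ((-16 - 3) - 5) = -9685/111 + (-19 - 5) = -9685/111 - 24 = -12349/111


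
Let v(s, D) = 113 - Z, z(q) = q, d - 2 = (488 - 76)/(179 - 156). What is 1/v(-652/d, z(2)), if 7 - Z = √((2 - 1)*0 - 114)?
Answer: 53/5675 - I*√114/11350 ≈ 0.0093392 - 0.00094071*I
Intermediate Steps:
d = 458/23 (d = 2 + (488 - 76)/(179 - 156) = 2 + 412/23 = 458/23 ≈ 19.913)
Z = 7 - I*√114 (Z = 7 - √((2 - 1)*0 - 114) = 7 - √(1*0 - 114) = 7 - √(0 - 114) = 7 - √(-114) = 7 - I*√114 ≈ 7.0 - 10.677*I)
v(s, D) = 106 + I*√114 (v(s, D) = 113 - (7 - I*√114) = 113 + (-7 + I*√114) = 106 + I*√114)
1/v(-652/d, z(2)) = 1/(106 + I*√114)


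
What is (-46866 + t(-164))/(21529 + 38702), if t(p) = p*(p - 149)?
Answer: 4466/60231 ≈ 0.074148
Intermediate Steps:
t(p) = p*(-149 + p)
(-46866 + t(-164))/(21529 + 38702) = (-46866 - 164*(-149 - 164))/(21529 + 38702) = (-46866 - 164*(-313))/60231 = (-46866 + 51332)*(1/60231) = 4466*(1/60231) = 4466/60231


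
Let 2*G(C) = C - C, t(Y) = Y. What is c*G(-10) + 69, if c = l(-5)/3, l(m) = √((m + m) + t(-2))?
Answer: 69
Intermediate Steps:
l(m) = √(-2 + 2*m) (l(m) = √((m + m) - 2) = √(2*m - 2) = √(-2 + 2*m))
G(C) = 0 (G(C) = (C - C)/2 = (½)*0 = 0)
c = 2*I*√3/3 (c = √(-2 + 2*(-5))/3 = √(-2 - 10)*(⅓) = √(-12)*(⅓) = (2*I*√3)*(⅓) = 2*I*√3/3 ≈ 1.1547*I)
c*G(-10) + 69 = (2*I*√3/3)*0 + 69 = 0 + 69 = 69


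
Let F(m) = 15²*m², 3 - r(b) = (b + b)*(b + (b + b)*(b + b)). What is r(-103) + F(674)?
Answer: 110932701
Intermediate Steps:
r(b) = 3 - 2*b*(b + 4*b²) (r(b) = 3 - (b + b)*(b + (b + b)*(b + b)) = 3 - 2*b*(b + (2*b)*(2*b)) = 3 - 2*b*(b + 4*b²))
F(m) = 225*m²
r(-103) + F(674) = (3 - 8*(-103)³ - 2*(-103)²) + 225*674² = (3 - 8*(-1092727) - 2*10609) + 225*454276 = (3 + 8741816 - 21218) + 102212100 = 8720601 + 102212100 = 110932701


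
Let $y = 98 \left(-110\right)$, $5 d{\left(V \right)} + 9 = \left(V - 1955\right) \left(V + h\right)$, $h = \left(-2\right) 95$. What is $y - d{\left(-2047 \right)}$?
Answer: $-1801273$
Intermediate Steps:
$h = -190$
$d{\left(V \right)} = - \frac{9}{5} + \frac{\left(-1955 + V\right) \left(-190 + V\right)}{5}$ ($d{\left(V \right)} = - \frac{9}{5} + \frac{\left(V - 1955\right) \left(V - 190\right)}{5} = - \frac{9}{5} + \frac{\left(-1955 + V\right) \left(-190 + V\right)}{5}$)
$y = -10780$
$y - d{\left(-2047 \right)} = -10780 - \left(\frac{371441}{5} - -878163 + \frac{\left(-2047\right)^{2}}{5}\right) = -10780 - \left(\frac{371441}{5} + 878163 + \frac{1}{5} \cdot 4190209\right) = -10780 - \left(\frac{371441}{5} + 878163 + \frac{4190209}{5}\right) = -10780 - 1790493 = -1801273$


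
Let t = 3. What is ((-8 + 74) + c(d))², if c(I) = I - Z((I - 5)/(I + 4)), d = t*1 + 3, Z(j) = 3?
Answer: 4761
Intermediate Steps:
d = 6 (d = 3*1 + 3 = 3 + 3 = 6)
c(I) = -3 + I (c(I) = I - 1*3 = I - 3 = -3 + I)
((-8 + 74) + c(d))² = ((-8 + 74) + (-3 + 6))² = (66 + 3)² = 69² = 4761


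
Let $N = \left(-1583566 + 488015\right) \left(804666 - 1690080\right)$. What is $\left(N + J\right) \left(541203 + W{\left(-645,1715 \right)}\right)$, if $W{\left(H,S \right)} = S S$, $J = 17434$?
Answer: $3378011612066250544$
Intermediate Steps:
$W{\left(H,S \right)} = S^{2}$
$N = 970016193114$ ($N = \left(-1095551\right) \left(-885414\right) = 970016193114$)
$\left(N + J\right) \left(541203 + W{\left(-645,1715 \right)}\right) = \left(970016193114 + 17434\right) \left(541203 + 1715^{2}\right) = 970016210548 \left(541203 + 2941225\right) = 970016210548 \cdot 3482428 = 3378011612066250544$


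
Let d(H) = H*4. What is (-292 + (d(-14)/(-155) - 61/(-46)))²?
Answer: 4284606065041/50836900 ≈ 84281.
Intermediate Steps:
d(H) = 4*H
(-292 + (d(-14)/(-155) - 61/(-46)))² = (-292 + ((4*(-14))/(-155) - 61/(-46)))² = (-292 + (-56*(-1/155) - 61*(-1/46)))² = (-292 + (56/155 + 61/46))² = (-292 + 12031/7130)² = (-2069929/7130)² = 4284606065041/50836900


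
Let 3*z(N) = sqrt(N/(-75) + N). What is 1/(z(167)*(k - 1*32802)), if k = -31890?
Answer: -5*sqrt(37074)/266487912 ≈ -3.6127e-6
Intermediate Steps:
z(N) = sqrt(222)*sqrt(N)/45 (z(N) = sqrt(N/(-75) + N)/3 = sqrt(N*(-1/75) + N)/3 = sqrt(-N/75 + N)/3 = sqrt(74*N/75)/3 = (sqrt(222)*sqrt(N)/15)/3 = sqrt(222)*sqrt(N)/45)
1/(z(167)*(k - 1*32802)) = 1/(((sqrt(222)*sqrt(167)/45))*(-31890 - 1*32802)) = 1/(((sqrt(37074)/45))*(-31890 - 32802)) = (15*sqrt(37074)/12358)/(-64692) = (15*sqrt(37074)/12358)*(-1/64692) = -5*sqrt(37074)/266487912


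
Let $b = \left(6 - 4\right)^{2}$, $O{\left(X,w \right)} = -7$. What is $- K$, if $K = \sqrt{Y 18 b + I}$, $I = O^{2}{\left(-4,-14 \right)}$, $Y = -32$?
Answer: $- i \sqrt{2255} \approx - 47.487 i$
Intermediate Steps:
$b = 4$ ($b = 2^{2} = 4$)
$I = 49$ ($I = \left(-7\right)^{2} = 49$)
$K = i \sqrt{2255}$ ($K = \sqrt{\left(-32\right) 18 \cdot 4 + 49} = \sqrt{\left(-576\right) 4 + 49} = \sqrt{-2304 + 49} = \sqrt{-2255} = i \sqrt{2255} \approx 47.487 i$)
$- K = - i \sqrt{2255}$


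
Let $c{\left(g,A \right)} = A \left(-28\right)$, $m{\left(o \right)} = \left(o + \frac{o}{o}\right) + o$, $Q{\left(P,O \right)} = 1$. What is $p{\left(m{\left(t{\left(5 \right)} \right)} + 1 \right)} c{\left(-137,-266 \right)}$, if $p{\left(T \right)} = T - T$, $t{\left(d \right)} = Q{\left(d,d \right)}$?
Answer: $0$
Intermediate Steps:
$t{\left(d \right)} = 1$
$m{\left(o \right)} = 1 + 2 o$ ($m{\left(o \right)} = \left(o + 1\right) + o = \left(1 + o\right) + o = 1 + 2 o$)
$c{\left(g,A \right)} = - 28 A$
$p{\left(T \right)} = 0$
$p{\left(m{\left(t{\left(5 \right)} \right)} + 1 \right)} c{\left(-137,-266 \right)} = 0 \left(\left(-28\right) \left(-266\right)\right) = 0 \cdot 7448 = 0$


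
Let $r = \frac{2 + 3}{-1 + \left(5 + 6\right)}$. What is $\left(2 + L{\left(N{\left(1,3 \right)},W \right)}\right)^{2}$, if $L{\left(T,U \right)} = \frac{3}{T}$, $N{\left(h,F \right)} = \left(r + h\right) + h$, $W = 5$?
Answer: $\frac{256}{25} \approx 10.24$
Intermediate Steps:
$r = \frac{1}{2}$ ($r = \frac{5}{-1 + 11} = \frac{5}{10} = 5 \cdot \frac{1}{10} = \frac{1}{2} \approx 0.5$)
$N{\left(h,F \right)} = \frac{1}{2} + 2 h$ ($N{\left(h,F \right)} = \left(\frac{1}{2} + h\right) + h = \frac{1}{2} + 2 h$)
$\left(2 + L{\left(N{\left(1,3 \right)},W \right)}\right)^{2} = \left(2 + \frac{3}{\frac{1}{2} + 2 \cdot 1}\right)^{2} = \left(2 + \frac{3}{\frac{1}{2} + 2}\right)^{2} = \left(2 + \frac{3}{\frac{5}{2}}\right)^{2} = \left(2 + 3 \cdot \frac{2}{5}\right)^{2} = \left(2 + \frac{6}{5}\right)^{2} = \left(\frac{16}{5}\right)^{2} = \frac{256}{25}$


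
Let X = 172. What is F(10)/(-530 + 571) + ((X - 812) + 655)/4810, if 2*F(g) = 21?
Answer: 5112/19721 ≈ 0.25922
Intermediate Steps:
F(g) = 21/2 (F(g) = (½)*21 = 21/2)
F(10)/(-530 + 571) + ((X - 812) + 655)/4810 = 21/(2*(-530 + 571)) + ((172 - 812) + 655)/4810 = (21/2)/41 + (-640 + 655)*(1/4810) = (21/2)*(1/41) + 15*(1/4810) = 21/82 + 3/962 = 5112/19721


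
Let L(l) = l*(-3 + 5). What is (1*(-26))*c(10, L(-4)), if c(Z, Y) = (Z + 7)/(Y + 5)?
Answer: 442/3 ≈ 147.33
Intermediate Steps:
L(l) = 2*l (L(l) = l*2 = 2*l)
c(Z, Y) = (7 + Z)/(5 + Y)
(1*(-26))*c(10, L(-4)) = (1*(-26))*((7 + 10)/(5 + 2*(-4))) = -26*17/(5 - 8) = -26*17/(-3) = -(-26)*17/3 = -26*(-17/3) = 442/3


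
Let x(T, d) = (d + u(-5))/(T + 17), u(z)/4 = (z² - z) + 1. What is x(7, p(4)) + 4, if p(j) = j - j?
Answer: 55/6 ≈ 9.1667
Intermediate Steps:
u(z) = 4 - 4*z + 4*z² (u(z) = 4*((z² - z) + 1) = 4*(1 + z² - z) = 4 - 4*z + 4*z²)
p(j) = 0
x(T, d) = (124 + d)/(17 + T) (x(T, d) = (d + (4 - 4*(-5) + 4*(-5)²))/(T + 17) = (d + (4 + 20 + 4*25))/(17 + T) = (d + (4 + 20 + 100))/(17 + T) = (d + 124)/(17 + T) = (124 + d)/(17 + T))
x(7, p(4)) + 4 = (124 + 0)/(17 + 7) + 4 = 124/24 + 4 = (1/24)*124 + 4 = 31/6 + 4 = 55/6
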